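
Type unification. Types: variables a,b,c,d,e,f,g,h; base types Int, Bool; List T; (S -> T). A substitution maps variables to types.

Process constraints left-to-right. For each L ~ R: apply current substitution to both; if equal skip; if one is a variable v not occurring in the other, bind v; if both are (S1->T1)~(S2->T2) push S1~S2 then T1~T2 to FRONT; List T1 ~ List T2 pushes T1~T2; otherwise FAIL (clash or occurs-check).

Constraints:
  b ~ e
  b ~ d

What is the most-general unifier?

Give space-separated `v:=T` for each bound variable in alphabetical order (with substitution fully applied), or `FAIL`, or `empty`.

step 1: unify b ~ e  [subst: {-} | 1 pending]
  bind b := e
step 2: unify e ~ d  [subst: {b:=e} | 0 pending]
  bind e := d

Answer: b:=d e:=d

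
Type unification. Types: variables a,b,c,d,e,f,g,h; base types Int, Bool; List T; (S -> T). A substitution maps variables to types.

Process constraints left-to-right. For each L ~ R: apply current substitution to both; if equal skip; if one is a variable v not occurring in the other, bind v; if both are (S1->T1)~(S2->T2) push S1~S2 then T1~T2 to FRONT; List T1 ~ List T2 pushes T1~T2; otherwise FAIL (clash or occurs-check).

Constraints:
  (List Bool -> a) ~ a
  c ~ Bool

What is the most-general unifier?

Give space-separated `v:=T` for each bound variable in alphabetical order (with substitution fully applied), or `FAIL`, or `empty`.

Answer: FAIL

Derivation:
step 1: unify (List Bool -> a) ~ a  [subst: {-} | 1 pending]
  occurs-check fail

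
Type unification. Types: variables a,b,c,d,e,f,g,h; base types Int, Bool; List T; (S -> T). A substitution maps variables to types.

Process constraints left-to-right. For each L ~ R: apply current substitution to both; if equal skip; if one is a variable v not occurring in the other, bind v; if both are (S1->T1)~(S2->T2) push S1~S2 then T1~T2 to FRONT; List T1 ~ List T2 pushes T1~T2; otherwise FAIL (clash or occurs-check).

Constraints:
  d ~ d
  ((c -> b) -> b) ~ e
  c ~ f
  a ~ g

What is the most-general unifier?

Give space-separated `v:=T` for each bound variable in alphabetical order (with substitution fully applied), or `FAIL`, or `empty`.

Answer: a:=g c:=f e:=((f -> b) -> b)

Derivation:
step 1: unify d ~ d  [subst: {-} | 3 pending]
  -> identical, skip
step 2: unify ((c -> b) -> b) ~ e  [subst: {-} | 2 pending]
  bind e := ((c -> b) -> b)
step 3: unify c ~ f  [subst: {e:=((c -> b) -> b)} | 1 pending]
  bind c := f
step 4: unify a ~ g  [subst: {e:=((c -> b) -> b), c:=f} | 0 pending]
  bind a := g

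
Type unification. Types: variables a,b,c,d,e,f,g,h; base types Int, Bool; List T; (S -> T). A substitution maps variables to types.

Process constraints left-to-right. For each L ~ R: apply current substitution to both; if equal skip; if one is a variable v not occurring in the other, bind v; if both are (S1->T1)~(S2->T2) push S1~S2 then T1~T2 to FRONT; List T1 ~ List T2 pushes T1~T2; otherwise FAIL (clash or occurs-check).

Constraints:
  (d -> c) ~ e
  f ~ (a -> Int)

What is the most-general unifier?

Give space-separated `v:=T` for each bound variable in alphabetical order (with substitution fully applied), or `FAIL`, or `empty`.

Answer: e:=(d -> c) f:=(a -> Int)

Derivation:
step 1: unify (d -> c) ~ e  [subst: {-} | 1 pending]
  bind e := (d -> c)
step 2: unify f ~ (a -> Int)  [subst: {e:=(d -> c)} | 0 pending]
  bind f := (a -> Int)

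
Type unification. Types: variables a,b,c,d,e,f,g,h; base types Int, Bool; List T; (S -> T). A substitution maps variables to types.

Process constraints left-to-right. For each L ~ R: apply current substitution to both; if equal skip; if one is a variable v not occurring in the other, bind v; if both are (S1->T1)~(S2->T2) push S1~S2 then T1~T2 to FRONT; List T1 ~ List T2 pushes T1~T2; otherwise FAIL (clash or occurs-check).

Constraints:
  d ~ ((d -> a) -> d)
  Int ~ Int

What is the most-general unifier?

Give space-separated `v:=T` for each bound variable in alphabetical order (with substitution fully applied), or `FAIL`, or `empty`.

Answer: FAIL

Derivation:
step 1: unify d ~ ((d -> a) -> d)  [subst: {-} | 1 pending]
  occurs-check fail: d in ((d -> a) -> d)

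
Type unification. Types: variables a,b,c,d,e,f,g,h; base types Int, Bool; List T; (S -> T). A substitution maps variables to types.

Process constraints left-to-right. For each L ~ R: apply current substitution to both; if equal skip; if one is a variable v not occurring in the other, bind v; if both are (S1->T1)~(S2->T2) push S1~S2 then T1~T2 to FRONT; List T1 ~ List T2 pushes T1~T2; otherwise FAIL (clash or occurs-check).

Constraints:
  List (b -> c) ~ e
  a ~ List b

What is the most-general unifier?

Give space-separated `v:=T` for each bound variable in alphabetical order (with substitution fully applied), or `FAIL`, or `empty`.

Answer: a:=List b e:=List (b -> c)

Derivation:
step 1: unify List (b -> c) ~ e  [subst: {-} | 1 pending]
  bind e := List (b -> c)
step 2: unify a ~ List b  [subst: {e:=List (b -> c)} | 0 pending]
  bind a := List b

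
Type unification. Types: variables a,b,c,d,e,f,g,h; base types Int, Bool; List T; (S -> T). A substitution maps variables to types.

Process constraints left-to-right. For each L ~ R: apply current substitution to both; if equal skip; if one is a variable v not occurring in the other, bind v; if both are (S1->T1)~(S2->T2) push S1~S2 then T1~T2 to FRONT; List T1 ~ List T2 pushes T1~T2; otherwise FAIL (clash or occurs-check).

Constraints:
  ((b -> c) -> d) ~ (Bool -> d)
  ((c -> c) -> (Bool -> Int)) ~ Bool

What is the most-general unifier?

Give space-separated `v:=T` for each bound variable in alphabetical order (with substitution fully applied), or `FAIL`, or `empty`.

Answer: FAIL

Derivation:
step 1: unify ((b -> c) -> d) ~ (Bool -> d)  [subst: {-} | 1 pending]
  -> decompose arrow: push (b -> c)~Bool, d~d
step 2: unify (b -> c) ~ Bool  [subst: {-} | 2 pending]
  clash: (b -> c) vs Bool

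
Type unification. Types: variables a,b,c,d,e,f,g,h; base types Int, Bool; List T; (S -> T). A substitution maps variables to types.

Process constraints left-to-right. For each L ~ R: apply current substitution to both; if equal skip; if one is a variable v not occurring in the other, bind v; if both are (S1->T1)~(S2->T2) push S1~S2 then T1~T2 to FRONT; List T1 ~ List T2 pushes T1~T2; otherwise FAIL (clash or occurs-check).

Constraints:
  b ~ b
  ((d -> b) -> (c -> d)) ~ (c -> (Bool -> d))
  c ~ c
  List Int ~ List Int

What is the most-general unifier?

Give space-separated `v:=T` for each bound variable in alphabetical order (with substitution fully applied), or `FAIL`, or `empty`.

Answer: FAIL

Derivation:
step 1: unify b ~ b  [subst: {-} | 3 pending]
  -> identical, skip
step 2: unify ((d -> b) -> (c -> d)) ~ (c -> (Bool -> d))  [subst: {-} | 2 pending]
  -> decompose arrow: push (d -> b)~c, (c -> d)~(Bool -> d)
step 3: unify (d -> b) ~ c  [subst: {-} | 3 pending]
  bind c := (d -> b)
step 4: unify ((d -> b) -> d) ~ (Bool -> d)  [subst: {c:=(d -> b)} | 2 pending]
  -> decompose arrow: push (d -> b)~Bool, d~d
step 5: unify (d -> b) ~ Bool  [subst: {c:=(d -> b)} | 3 pending]
  clash: (d -> b) vs Bool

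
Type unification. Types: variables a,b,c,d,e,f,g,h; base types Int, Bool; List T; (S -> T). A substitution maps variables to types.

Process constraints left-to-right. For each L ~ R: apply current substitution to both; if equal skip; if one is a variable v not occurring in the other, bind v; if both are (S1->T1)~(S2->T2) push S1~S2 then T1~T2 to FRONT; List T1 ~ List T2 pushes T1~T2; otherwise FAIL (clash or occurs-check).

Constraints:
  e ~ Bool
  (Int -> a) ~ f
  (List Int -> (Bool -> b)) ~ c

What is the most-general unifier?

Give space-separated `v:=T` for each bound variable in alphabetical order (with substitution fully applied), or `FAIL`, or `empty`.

Answer: c:=(List Int -> (Bool -> b)) e:=Bool f:=(Int -> a)

Derivation:
step 1: unify e ~ Bool  [subst: {-} | 2 pending]
  bind e := Bool
step 2: unify (Int -> a) ~ f  [subst: {e:=Bool} | 1 pending]
  bind f := (Int -> a)
step 3: unify (List Int -> (Bool -> b)) ~ c  [subst: {e:=Bool, f:=(Int -> a)} | 0 pending]
  bind c := (List Int -> (Bool -> b))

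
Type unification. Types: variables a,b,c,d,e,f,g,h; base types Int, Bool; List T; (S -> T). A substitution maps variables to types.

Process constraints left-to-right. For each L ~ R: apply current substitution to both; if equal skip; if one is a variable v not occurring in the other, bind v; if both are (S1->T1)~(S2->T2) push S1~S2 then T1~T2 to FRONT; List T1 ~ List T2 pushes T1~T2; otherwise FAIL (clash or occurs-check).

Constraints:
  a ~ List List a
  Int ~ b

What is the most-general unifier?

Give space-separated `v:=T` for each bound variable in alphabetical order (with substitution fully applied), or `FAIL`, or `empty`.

step 1: unify a ~ List List a  [subst: {-} | 1 pending]
  occurs-check fail: a in List List a

Answer: FAIL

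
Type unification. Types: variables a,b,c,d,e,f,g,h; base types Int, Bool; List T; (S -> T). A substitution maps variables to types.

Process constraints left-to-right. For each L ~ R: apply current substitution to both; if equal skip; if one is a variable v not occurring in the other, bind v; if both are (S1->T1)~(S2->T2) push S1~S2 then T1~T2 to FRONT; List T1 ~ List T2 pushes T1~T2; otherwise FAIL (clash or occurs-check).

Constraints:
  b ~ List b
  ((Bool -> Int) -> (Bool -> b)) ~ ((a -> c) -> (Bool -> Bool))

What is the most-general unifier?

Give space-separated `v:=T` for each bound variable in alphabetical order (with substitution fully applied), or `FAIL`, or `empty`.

Answer: FAIL

Derivation:
step 1: unify b ~ List b  [subst: {-} | 1 pending]
  occurs-check fail: b in List b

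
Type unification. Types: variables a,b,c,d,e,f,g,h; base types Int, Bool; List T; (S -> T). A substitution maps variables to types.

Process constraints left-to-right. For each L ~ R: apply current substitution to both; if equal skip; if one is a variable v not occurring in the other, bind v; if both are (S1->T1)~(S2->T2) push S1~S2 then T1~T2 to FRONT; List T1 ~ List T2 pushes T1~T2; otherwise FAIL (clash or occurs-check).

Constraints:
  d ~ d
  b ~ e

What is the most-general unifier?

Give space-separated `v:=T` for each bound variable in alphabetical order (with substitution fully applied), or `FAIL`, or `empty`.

step 1: unify d ~ d  [subst: {-} | 1 pending]
  -> identical, skip
step 2: unify b ~ e  [subst: {-} | 0 pending]
  bind b := e

Answer: b:=e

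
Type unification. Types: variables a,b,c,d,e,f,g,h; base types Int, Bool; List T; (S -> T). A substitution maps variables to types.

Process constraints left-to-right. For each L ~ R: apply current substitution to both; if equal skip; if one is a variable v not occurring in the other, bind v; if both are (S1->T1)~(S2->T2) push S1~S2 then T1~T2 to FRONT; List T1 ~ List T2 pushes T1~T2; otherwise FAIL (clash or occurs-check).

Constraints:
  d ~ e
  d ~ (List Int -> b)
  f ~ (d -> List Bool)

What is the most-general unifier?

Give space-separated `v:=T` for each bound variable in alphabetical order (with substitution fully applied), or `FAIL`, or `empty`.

Answer: d:=(List Int -> b) e:=(List Int -> b) f:=((List Int -> b) -> List Bool)

Derivation:
step 1: unify d ~ e  [subst: {-} | 2 pending]
  bind d := e
step 2: unify e ~ (List Int -> b)  [subst: {d:=e} | 1 pending]
  bind e := (List Int -> b)
step 3: unify f ~ ((List Int -> b) -> List Bool)  [subst: {d:=e, e:=(List Int -> b)} | 0 pending]
  bind f := ((List Int -> b) -> List Bool)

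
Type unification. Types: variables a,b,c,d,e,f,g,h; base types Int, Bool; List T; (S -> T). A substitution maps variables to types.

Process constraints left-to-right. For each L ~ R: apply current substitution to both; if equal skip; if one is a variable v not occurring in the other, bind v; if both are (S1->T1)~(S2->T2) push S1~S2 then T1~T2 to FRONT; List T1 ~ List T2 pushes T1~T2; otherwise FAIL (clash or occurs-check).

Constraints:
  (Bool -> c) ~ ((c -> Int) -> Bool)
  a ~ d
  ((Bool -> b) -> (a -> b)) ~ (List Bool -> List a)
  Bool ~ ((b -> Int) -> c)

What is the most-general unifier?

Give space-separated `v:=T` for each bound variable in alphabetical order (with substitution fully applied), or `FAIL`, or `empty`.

Answer: FAIL

Derivation:
step 1: unify (Bool -> c) ~ ((c -> Int) -> Bool)  [subst: {-} | 3 pending]
  -> decompose arrow: push Bool~(c -> Int), c~Bool
step 2: unify Bool ~ (c -> Int)  [subst: {-} | 4 pending]
  clash: Bool vs (c -> Int)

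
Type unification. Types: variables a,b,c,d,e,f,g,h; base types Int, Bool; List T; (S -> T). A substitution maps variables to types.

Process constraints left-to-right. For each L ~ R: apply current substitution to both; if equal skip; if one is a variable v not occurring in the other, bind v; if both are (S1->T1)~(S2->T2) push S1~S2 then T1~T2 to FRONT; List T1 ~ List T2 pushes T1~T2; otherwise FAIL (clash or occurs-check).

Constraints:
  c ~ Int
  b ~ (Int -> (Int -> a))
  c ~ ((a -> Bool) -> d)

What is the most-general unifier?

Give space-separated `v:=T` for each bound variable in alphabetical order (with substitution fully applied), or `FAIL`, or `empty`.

Answer: FAIL

Derivation:
step 1: unify c ~ Int  [subst: {-} | 2 pending]
  bind c := Int
step 2: unify b ~ (Int -> (Int -> a))  [subst: {c:=Int} | 1 pending]
  bind b := (Int -> (Int -> a))
step 3: unify Int ~ ((a -> Bool) -> d)  [subst: {c:=Int, b:=(Int -> (Int -> a))} | 0 pending]
  clash: Int vs ((a -> Bool) -> d)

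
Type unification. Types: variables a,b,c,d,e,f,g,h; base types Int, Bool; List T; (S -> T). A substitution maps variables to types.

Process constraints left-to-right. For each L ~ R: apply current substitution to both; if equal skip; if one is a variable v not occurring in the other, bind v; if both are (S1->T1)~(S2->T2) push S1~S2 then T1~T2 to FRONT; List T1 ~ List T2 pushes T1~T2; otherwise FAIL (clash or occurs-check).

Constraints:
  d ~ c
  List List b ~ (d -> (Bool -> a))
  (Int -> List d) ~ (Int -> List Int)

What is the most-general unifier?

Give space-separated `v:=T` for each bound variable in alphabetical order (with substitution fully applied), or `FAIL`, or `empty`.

Answer: FAIL

Derivation:
step 1: unify d ~ c  [subst: {-} | 2 pending]
  bind d := c
step 2: unify List List b ~ (c -> (Bool -> a))  [subst: {d:=c} | 1 pending]
  clash: List List b vs (c -> (Bool -> a))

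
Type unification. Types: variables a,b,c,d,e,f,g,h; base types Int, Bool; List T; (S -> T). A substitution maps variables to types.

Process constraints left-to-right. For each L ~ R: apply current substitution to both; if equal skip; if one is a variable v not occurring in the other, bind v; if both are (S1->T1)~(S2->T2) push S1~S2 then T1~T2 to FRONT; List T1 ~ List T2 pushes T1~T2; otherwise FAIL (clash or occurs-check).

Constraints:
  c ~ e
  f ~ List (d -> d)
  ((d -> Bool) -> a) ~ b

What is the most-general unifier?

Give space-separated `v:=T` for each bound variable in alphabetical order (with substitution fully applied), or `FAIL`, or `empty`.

Answer: b:=((d -> Bool) -> a) c:=e f:=List (d -> d)

Derivation:
step 1: unify c ~ e  [subst: {-} | 2 pending]
  bind c := e
step 2: unify f ~ List (d -> d)  [subst: {c:=e} | 1 pending]
  bind f := List (d -> d)
step 3: unify ((d -> Bool) -> a) ~ b  [subst: {c:=e, f:=List (d -> d)} | 0 pending]
  bind b := ((d -> Bool) -> a)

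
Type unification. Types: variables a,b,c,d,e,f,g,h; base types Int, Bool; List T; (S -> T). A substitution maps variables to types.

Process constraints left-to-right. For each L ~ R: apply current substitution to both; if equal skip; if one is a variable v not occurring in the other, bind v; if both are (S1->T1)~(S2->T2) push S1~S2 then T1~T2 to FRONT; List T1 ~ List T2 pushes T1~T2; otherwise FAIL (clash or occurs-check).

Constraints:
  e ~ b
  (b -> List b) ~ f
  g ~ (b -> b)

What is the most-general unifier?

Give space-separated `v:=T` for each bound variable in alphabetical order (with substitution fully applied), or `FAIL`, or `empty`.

step 1: unify e ~ b  [subst: {-} | 2 pending]
  bind e := b
step 2: unify (b -> List b) ~ f  [subst: {e:=b} | 1 pending]
  bind f := (b -> List b)
step 3: unify g ~ (b -> b)  [subst: {e:=b, f:=(b -> List b)} | 0 pending]
  bind g := (b -> b)

Answer: e:=b f:=(b -> List b) g:=(b -> b)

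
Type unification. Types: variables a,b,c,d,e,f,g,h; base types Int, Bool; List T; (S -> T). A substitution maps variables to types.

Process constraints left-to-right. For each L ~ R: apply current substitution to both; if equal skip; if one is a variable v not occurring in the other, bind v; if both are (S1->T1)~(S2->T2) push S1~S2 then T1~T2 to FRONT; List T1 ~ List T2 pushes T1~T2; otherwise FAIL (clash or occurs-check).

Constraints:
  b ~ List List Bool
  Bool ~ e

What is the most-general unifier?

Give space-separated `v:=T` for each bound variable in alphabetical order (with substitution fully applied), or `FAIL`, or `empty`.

step 1: unify b ~ List List Bool  [subst: {-} | 1 pending]
  bind b := List List Bool
step 2: unify Bool ~ e  [subst: {b:=List List Bool} | 0 pending]
  bind e := Bool

Answer: b:=List List Bool e:=Bool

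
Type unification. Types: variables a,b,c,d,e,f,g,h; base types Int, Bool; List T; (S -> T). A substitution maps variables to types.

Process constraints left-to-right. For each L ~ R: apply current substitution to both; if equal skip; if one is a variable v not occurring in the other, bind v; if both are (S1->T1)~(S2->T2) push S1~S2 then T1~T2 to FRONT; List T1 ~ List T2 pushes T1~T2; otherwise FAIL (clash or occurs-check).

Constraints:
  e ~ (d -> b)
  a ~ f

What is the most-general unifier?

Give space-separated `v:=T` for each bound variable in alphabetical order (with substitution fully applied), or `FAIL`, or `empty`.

step 1: unify e ~ (d -> b)  [subst: {-} | 1 pending]
  bind e := (d -> b)
step 2: unify a ~ f  [subst: {e:=(d -> b)} | 0 pending]
  bind a := f

Answer: a:=f e:=(d -> b)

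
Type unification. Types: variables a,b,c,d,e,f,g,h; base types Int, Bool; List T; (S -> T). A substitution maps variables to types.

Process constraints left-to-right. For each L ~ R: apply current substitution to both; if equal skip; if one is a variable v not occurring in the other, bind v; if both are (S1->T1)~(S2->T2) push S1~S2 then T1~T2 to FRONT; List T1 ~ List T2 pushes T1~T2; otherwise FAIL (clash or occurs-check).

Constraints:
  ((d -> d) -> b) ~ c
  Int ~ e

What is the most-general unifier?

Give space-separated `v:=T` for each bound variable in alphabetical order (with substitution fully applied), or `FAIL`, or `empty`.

Answer: c:=((d -> d) -> b) e:=Int

Derivation:
step 1: unify ((d -> d) -> b) ~ c  [subst: {-} | 1 pending]
  bind c := ((d -> d) -> b)
step 2: unify Int ~ e  [subst: {c:=((d -> d) -> b)} | 0 pending]
  bind e := Int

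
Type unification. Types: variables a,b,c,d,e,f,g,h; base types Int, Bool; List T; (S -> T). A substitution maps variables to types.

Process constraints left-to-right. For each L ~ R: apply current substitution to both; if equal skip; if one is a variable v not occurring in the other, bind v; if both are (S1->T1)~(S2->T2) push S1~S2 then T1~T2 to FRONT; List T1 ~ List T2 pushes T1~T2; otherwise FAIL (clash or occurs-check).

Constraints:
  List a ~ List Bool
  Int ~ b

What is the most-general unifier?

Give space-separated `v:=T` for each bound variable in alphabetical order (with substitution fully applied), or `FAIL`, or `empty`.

step 1: unify List a ~ List Bool  [subst: {-} | 1 pending]
  -> decompose List: push a~Bool
step 2: unify a ~ Bool  [subst: {-} | 1 pending]
  bind a := Bool
step 3: unify Int ~ b  [subst: {a:=Bool} | 0 pending]
  bind b := Int

Answer: a:=Bool b:=Int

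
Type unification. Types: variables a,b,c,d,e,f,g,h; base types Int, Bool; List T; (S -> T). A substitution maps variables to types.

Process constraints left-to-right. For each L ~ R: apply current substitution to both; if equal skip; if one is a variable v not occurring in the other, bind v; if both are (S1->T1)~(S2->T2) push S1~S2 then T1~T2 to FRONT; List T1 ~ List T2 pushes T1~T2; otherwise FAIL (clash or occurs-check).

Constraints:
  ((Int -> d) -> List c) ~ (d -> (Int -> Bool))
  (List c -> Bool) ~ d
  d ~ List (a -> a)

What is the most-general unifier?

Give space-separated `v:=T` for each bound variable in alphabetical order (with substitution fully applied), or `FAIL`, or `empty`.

Answer: FAIL

Derivation:
step 1: unify ((Int -> d) -> List c) ~ (d -> (Int -> Bool))  [subst: {-} | 2 pending]
  -> decompose arrow: push (Int -> d)~d, List c~(Int -> Bool)
step 2: unify (Int -> d) ~ d  [subst: {-} | 3 pending]
  occurs-check fail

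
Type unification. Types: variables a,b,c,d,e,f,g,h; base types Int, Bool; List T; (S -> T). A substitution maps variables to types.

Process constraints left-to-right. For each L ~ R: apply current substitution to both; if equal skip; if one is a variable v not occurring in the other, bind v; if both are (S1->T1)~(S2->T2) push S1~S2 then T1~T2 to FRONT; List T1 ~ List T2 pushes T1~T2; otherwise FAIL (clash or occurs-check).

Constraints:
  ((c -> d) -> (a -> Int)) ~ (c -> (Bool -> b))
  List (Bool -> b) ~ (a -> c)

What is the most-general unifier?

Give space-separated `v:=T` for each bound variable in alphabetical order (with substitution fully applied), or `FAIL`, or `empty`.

Answer: FAIL

Derivation:
step 1: unify ((c -> d) -> (a -> Int)) ~ (c -> (Bool -> b))  [subst: {-} | 1 pending]
  -> decompose arrow: push (c -> d)~c, (a -> Int)~(Bool -> b)
step 2: unify (c -> d) ~ c  [subst: {-} | 2 pending]
  occurs-check fail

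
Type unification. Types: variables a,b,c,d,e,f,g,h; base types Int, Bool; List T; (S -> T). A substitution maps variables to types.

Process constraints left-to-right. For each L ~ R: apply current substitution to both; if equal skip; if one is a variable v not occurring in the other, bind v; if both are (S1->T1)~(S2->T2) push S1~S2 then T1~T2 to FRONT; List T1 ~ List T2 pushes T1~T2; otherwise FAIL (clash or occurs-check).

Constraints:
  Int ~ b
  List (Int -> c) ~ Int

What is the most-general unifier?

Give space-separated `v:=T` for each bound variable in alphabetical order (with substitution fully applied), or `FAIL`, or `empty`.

step 1: unify Int ~ b  [subst: {-} | 1 pending]
  bind b := Int
step 2: unify List (Int -> c) ~ Int  [subst: {b:=Int} | 0 pending]
  clash: List (Int -> c) vs Int

Answer: FAIL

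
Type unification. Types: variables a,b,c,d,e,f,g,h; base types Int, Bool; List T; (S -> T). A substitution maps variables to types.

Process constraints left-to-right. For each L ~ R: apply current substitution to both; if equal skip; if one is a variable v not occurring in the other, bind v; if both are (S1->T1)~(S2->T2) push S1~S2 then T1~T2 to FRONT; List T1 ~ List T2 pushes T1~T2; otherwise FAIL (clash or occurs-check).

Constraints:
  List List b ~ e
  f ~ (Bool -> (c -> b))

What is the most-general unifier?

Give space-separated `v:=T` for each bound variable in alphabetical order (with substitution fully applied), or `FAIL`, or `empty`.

step 1: unify List List b ~ e  [subst: {-} | 1 pending]
  bind e := List List b
step 2: unify f ~ (Bool -> (c -> b))  [subst: {e:=List List b} | 0 pending]
  bind f := (Bool -> (c -> b))

Answer: e:=List List b f:=(Bool -> (c -> b))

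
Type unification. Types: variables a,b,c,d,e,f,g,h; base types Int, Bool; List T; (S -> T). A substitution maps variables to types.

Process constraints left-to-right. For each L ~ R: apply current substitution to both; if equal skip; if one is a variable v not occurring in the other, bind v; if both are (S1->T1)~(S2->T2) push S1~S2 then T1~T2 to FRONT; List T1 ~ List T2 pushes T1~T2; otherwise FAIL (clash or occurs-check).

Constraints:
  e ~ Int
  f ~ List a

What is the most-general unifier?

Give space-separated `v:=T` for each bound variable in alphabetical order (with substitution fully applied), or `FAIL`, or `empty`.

Answer: e:=Int f:=List a

Derivation:
step 1: unify e ~ Int  [subst: {-} | 1 pending]
  bind e := Int
step 2: unify f ~ List a  [subst: {e:=Int} | 0 pending]
  bind f := List a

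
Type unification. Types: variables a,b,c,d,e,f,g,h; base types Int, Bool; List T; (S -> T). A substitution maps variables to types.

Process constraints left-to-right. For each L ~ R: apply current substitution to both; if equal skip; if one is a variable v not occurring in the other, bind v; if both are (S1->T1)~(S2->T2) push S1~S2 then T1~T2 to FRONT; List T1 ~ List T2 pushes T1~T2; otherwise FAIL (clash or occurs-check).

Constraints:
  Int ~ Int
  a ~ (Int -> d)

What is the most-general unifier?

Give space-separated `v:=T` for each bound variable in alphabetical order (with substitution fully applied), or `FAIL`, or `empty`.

step 1: unify Int ~ Int  [subst: {-} | 1 pending]
  -> identical, skip
step 2: unify a ~ (Int -> d)  [subst: {-} | 0 pending]
  bind a := (Int -> d)

Answer: a:=(Int -> d)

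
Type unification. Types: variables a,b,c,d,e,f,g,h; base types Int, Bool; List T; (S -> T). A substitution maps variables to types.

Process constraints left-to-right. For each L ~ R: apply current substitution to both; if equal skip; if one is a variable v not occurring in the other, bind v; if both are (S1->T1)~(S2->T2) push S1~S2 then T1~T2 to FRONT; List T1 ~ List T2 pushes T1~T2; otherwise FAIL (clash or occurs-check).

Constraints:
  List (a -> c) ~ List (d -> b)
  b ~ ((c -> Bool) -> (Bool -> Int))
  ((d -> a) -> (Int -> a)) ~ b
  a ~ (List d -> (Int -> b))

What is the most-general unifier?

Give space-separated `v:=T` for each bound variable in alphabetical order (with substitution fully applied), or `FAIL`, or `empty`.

step 1: unify List (a -> c) ~ List (d -> b)  [subst: {-} | 3 pending]
  -> decompose List: push (a -> c)~(d -> b)
step 2: unify (a -> c) ~ (d -> b)  [subst: {-} | 3 pending]
  -> decompose arrow: push a~d, c~b
step 3: unify a ~ d  [subst: {-} | 4 pending]
  bind a := d
step 4: unify c ~ b  [subst: {a:=d} | 3 pending]
  bind c := b
step 5: unify b ~ ((b -> Bool) -> (Bool -> Int))  [subst: {a:=d, c:=b} | 2 pending]
  occurs-check fail: b in ((b -> Bool) -> (Bool -> Int))

Answer: FAIL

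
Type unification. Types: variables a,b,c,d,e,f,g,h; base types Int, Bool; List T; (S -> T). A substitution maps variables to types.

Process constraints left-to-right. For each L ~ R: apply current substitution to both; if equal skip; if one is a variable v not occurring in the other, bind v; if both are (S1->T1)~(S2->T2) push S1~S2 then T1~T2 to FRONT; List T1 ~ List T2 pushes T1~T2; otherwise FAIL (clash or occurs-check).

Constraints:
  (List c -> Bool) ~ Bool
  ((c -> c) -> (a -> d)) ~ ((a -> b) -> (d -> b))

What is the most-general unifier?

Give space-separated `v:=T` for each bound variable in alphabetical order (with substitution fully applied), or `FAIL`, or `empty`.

Answer: FAIL

Derivation:
step 1: unify (List c -> Bool) ~ Bool  [subst: {-} | 1 pending]
  clash: (List c -> Bool) vs Bool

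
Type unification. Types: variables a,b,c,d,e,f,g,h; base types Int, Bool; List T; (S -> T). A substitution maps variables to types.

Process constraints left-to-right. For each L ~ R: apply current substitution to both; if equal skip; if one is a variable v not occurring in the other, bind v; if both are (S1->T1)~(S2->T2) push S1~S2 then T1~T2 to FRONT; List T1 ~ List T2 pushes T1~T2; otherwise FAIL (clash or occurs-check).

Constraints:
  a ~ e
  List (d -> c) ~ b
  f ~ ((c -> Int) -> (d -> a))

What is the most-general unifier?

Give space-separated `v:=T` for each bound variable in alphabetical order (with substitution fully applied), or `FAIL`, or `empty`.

Answer: a:=e b:=List (d -> c) f:=((c -> Int) -> (d -> e))

Derivation:
step 1: unify a ~ e  [subst: {-} | 2 pending]
  bind a := e
step 2: unify List (d -> c) ~ b  [subst: {a:=e} | 1 pending]
  bind b := List (d -> c)
step 3: unify f ~ ((c -> Int) -> (d -> e))  [subst: {a:=e, b:=List (d -> c)} | 0 pending]
  bind f := ((c -> Int) -> (d -> e))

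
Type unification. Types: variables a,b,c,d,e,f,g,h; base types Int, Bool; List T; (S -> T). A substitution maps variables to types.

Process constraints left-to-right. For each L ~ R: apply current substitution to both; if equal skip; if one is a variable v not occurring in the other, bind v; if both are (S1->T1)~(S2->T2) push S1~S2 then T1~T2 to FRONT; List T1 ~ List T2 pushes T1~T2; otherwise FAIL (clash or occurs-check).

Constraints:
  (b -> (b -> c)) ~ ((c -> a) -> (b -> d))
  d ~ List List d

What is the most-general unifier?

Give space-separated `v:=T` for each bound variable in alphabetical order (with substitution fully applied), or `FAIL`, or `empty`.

Answer: FAIL

Derivation:
step 1: unify (b -> (b -> c)) ~ ((c -> a) -> (b -> d))  [subst: {-} | 1 pending]
  -> decompose arrow: push b~(c -> a), (b -> c)~(b -> d)
step 2: unify b ~ (c -> a)  [subst: {-} | 2 pending]
  bind b := (c -> a)
step 3: unify ((c -> a) -> c) ~ ((c -> a) -> d)  [subst: {b:=(c -> a)} | 1 pending]
  -> decompose arrow: push (c -> a)~(c -> a), c~d
step 4: unify (c -> a) ~ (c -> a)  [subst: {b:=(c -> a)} | 2 pending]
  -> identical, skip
step 5: unify c ~ d  [subst: {b:=(c -> a)} | 1 pending]
  bind c := d
step 6: unify d ~ List List d  [subst: {b:=(c -> a), c:=d} | 0 pending]
  occurs-check fail: d in List List d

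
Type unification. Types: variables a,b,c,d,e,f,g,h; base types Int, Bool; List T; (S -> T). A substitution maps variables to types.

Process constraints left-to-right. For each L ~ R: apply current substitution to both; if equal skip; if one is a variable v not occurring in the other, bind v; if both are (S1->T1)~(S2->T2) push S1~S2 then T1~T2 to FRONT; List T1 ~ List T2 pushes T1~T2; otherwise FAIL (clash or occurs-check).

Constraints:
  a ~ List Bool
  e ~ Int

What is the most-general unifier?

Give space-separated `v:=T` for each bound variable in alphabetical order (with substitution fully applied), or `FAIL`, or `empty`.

Answer: a:=List Bool e:=Int

Derivation:
step 1: unify a ~ List Bool  [subst: {-} | 1 pending]
  bind a := List Bool
step 2: unify e ~ Int  [subst: {a:=List Bool} | 0 pending]
  bind e := Int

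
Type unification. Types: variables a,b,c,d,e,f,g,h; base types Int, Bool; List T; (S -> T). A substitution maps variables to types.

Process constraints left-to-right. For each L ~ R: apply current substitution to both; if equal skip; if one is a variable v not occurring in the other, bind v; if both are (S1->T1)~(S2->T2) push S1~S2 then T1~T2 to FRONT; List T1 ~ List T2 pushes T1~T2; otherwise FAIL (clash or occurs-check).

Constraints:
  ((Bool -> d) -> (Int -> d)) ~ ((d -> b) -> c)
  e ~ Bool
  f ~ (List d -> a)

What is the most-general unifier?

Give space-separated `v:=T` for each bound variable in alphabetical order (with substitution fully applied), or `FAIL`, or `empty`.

step 1: unify ((Bool -> d) -> (Int -> d)) ~ ((d -> b) -> c)  [subst: {-} | 2 pending]
  -> decompose arrow: push (Bool -> d)~(d -> b), (Int -> d)~c
step 2: unify (Bool -> d) ~ (d -> b)  [subst: {-} | 3 pending]
  -> decompose arrow: push Bool~d, d~b
step 3: unify Bool ~ d  [subst: {-} | 4 pending]
  bind d := Bool
step 4: unify Bool ~ b  [subst: {d:=Bool} | 3 pending]
  bind b := Bool
step 5: unify (Int -> Bool) ~ c  [subst: {d:=Bool, b:=Bool} | 2 pending]
  bind c := (Int -> Bool)
step 6: unify e ~ Bool  [subst: {d:=Bool, b:=Bool, c:=(Int -> Bool)} | 1 pending]
  bind e := Bool
step 7: unify f ~ (List Bool -> a)  [subst: {d:=Bool, b:=Bool, c:=(Int -> Bool), e:=Bool} | 0 pending]
  bind f := (List Bool -> a)

Answer: b:=Bool c:=(Int -> Bool) d:=Bool e:=Bool f:=(List Bool -> a)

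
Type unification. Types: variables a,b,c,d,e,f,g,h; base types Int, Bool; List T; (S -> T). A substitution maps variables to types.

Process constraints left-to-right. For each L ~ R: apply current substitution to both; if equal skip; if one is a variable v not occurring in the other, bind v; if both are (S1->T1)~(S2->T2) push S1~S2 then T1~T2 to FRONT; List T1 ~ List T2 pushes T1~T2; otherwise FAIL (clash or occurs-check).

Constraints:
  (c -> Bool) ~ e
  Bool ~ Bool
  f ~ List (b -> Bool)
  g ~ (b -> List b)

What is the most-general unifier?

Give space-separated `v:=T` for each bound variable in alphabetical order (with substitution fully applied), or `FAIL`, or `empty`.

Answer: e:=(c -> Bool) f:=List (b -> Bool) g:=(b -> List b)

Derivation:
step 1: unify (c -> Bool) ~ e  [subst: {-} | 3 pending]
  bind e := (c -> Bool)
step 2: unify Bool ~ Bool  [subst: {e:=(c -> Bool)} | 2 pending]
  -> identical, skip
step 3: unify f ~ List (b -> Bool)  [subst: {e:=(c -> Bool)} | 1 pending]
  bind f := List (b -> Bool)
step 4: unify g ~ (b -> List b)  [subst: {e:=(c -> Bool), f:=List (b -> Bool)} | 0 pending]
  bind g := (b -> List b)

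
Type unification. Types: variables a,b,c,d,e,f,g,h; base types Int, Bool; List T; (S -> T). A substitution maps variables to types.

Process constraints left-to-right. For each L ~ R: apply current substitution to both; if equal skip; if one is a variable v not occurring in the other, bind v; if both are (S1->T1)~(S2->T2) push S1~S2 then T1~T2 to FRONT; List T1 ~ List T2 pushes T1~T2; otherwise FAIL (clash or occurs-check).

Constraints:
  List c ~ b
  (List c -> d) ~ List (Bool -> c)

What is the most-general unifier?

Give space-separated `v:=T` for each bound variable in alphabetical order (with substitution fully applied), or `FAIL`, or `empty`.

step 1: unify List c ~ b  [subst: {-} | 1 pending]
  bind b := List c
step 2: unify (List c -> d) ~ List (Bool -> c)  [subst: {b:=List c} | 0 pending]
  clash: (List c -> d) vs List (Bool -> c)

Answer: FAIL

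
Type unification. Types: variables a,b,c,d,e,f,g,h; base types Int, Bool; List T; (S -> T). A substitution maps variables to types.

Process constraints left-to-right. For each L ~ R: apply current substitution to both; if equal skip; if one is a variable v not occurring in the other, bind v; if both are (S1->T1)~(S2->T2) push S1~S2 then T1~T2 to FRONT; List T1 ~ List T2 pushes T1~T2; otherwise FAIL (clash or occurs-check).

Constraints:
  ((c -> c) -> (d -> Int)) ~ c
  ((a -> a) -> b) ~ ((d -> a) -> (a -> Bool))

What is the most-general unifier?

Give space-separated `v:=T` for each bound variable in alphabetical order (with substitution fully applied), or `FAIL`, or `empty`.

step 1: unify ((c -> c) -> (d -> Int)) ~ c  [subst: {-} | 1 pending]
  occurs-check fail

Answer: FAIL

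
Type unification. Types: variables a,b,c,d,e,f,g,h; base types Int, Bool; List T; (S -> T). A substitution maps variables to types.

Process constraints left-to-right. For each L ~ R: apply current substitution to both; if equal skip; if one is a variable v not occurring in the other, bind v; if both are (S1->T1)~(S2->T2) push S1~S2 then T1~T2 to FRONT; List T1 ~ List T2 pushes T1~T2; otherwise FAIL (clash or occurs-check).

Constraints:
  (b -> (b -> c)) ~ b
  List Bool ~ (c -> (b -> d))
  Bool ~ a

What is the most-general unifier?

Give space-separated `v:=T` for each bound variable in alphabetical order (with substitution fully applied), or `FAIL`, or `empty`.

step 1: unify (b -> (b -> c)) ~ b  [subst: {-} | 2 pending]
  occurs-check fail

Answer: FAIL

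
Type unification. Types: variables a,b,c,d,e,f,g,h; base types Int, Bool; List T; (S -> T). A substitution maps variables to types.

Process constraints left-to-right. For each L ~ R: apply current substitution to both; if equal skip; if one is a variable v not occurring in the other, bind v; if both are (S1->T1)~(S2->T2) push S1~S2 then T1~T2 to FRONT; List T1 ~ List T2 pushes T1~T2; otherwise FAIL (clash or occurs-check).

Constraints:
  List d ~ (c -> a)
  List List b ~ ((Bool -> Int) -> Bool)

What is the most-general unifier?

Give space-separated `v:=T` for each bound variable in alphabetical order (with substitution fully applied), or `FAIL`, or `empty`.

Answer: FAIL

Derivation:
step 1: unify List d ~ (c -> a)  [subst: {-} | 1 pending]
  clash: List d vs (c -> a)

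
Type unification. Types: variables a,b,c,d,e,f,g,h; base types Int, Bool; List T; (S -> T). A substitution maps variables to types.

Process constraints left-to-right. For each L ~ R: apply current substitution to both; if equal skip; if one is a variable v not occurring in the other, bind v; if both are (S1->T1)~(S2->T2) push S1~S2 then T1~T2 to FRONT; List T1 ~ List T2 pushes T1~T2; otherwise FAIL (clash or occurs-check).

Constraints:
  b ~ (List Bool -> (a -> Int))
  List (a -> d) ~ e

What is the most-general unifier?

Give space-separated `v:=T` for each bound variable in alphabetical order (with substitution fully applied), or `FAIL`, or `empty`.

step 1: unify b ~ (List Bool -> (a -> Int))  [subst: {-} | 1 pending]
  bind b := (List Bool -> (a -> Int))
step 2: unify List (a -> d) ~ e  [subst: {b:=(List Bool -> (a -> Int))} | 0 pending]
  bind e := List (a -> d)

Answer: b:=(List Bool -> (a -> Int)) e:=List (a -> d)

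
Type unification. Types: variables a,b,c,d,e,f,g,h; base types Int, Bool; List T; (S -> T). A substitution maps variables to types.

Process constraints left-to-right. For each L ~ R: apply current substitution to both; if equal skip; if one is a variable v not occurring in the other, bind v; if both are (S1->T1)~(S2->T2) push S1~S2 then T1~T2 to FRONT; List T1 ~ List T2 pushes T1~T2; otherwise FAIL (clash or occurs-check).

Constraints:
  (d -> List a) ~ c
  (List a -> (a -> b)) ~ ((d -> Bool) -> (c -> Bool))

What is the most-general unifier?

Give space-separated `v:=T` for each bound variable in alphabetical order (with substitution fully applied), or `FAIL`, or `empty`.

step 1: unify (d -> List a) ~ c  [subst: {-} | 1 pending]
  bind c := (d -> List a)
step 2: unify (List a -> (a -> b)) ~ ((d -> Bool) -> ((d -> List a) -> Bool))  [subst: {c:=(d -> List a)} | 0 pending]
  -> decompose arrow: push List a~(d -> Bool), (a -> b)~((d -> List a) -> Bool)
step 3: unify List a ~ (d -> Bool)  [subst: {c:=(d -> List a)} | 1 pending]
  clash: List a vs (d -> Bool)

Answer: FAIL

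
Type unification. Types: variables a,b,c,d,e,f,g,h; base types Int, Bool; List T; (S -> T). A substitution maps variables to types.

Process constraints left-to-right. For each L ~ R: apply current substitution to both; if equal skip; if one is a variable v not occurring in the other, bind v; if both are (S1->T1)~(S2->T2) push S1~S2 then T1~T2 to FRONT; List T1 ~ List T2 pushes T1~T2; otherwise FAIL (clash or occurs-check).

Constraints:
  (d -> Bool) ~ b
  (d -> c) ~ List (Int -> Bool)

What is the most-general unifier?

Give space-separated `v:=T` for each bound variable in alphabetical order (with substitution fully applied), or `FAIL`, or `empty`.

step 1: unify (d -> Bool) ~ b  [subst: {-} | 1 pending]
  bind b := (d -> Bool)
step 2: unify (d -> c) ~ List (Int -> Bool)  [subst: {b:=(d -> Bool)} | 0 pending]
  clash: (d -> c) vs List (Int -> Bool)

Answer: FAIL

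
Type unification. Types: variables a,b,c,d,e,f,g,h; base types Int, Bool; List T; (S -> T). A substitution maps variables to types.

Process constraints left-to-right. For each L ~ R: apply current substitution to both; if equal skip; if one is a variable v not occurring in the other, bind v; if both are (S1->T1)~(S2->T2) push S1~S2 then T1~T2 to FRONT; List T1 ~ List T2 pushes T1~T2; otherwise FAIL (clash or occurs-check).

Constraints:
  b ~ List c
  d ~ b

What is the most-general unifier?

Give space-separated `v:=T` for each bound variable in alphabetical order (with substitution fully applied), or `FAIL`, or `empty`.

Answer: b:=List c d:=List c

Derivation:
step 1: unify b ~ List c  [subst: {-} | 1 pending]
  bind b := List c
step 2: unify d ~ List c  [subst: {b:=List c} | 0 pending]
  bind d := List c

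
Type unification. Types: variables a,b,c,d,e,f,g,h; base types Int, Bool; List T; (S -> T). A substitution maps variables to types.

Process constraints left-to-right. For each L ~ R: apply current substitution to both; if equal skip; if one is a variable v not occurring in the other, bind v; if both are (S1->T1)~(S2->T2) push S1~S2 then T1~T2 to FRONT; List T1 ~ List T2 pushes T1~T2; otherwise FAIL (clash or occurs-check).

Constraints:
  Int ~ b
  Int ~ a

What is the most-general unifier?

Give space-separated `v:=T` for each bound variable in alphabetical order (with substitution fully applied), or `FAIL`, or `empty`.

Answer: a:=Int b:=Int

Derivation:
step 1: unify Int ~ b  [subst: {-} | 1 pending]
  bind b := Int
step 2: unify Int ~ a  [subst: {b:=Int} | 0 pending]
  bind a := Int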